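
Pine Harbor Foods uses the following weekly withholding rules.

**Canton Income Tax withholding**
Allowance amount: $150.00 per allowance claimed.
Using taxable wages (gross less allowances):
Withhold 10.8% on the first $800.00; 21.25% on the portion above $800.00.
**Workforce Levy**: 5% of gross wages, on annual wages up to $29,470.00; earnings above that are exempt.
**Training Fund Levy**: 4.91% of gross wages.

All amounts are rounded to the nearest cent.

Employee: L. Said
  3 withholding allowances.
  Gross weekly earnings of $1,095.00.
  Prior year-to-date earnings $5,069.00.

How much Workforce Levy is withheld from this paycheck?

Workforce Levy: 5% × $1,095.00 = $54.75

$54.75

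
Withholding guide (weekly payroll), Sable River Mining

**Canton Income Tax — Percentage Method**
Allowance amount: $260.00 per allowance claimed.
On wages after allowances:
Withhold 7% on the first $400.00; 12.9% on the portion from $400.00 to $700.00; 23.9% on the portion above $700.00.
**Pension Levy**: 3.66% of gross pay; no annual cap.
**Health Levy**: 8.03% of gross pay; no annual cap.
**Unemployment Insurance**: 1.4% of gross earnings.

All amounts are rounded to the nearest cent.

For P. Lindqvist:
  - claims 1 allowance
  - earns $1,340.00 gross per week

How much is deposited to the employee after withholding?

Canton Income Tax: taxable = $1,340.00 − 1×$260.00 = $1,080.00
  $66.70 + 23.9% × ($1,080.00 − $700.00) = $66.70 + 23.9% × $380.00 = $157.52
Pension Levy: 3.66% × $1,340.00 = $49.04
Health Levy: 8.03% × $1,340.00 = $107.60
Unemployment Insurance: 1.4% × $1,340.00 = $18.76
Total withheld: $157.52 + $49.04 + $107.60 + $18.76 = $332.92
Net pay: $1,340.00 − $332.92 = $1,007.08

$1,007.08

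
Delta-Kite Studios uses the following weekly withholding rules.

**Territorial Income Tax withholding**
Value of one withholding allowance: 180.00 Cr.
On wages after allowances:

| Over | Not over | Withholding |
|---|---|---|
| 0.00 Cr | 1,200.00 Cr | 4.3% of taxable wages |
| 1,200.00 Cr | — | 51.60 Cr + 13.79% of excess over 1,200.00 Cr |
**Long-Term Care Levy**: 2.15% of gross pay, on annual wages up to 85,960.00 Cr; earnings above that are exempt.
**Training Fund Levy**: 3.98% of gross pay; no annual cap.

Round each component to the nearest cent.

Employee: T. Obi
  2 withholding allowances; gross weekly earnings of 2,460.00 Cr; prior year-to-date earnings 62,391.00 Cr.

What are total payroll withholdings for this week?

Territorial Income Tax: taxable = 2,460.00 Cr − 2×180.00 Cr = 2,100.00 Cr
  51.60 Cr + 13.79% × (2,100.00 Cr − 1,200.00 Cr) = 51.60 Cr + 13.79% × 900.00 Cr = 175.71 Cr
Long-Term Care Levy: 2.15% × 2,460.00 Cr = 52.89 Cr
Training Fund Levy: 3.98% × 2,460.00 Cr = 97.91 Cr
Total: 175.71 Cr + 52.89 Cr + 97.91 Cr = 326.51 Cr

326.51 Cr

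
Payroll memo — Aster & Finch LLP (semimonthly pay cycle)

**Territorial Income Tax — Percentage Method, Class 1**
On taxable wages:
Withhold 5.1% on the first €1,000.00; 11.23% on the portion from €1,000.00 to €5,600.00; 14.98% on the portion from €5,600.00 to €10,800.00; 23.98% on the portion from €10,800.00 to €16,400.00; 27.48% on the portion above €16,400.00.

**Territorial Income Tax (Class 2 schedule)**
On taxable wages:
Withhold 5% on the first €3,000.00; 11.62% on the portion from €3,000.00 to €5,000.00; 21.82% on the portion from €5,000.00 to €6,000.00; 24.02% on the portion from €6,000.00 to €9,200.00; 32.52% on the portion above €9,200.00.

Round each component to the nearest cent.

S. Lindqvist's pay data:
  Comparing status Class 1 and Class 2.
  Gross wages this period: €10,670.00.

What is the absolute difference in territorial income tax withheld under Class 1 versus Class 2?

Territorial Income Tax (Class 1): taxable = €10,670.00
  €567.58 + 14.98% × (€10,670.00 − €5,600.00) = €567.58 + 14.98% × €5,070.00 = €1,327.07
Territorial Income Tax (Class 2): taxable = €10,670.00
  €1,369.24 + 32.52% × (€10,670.00 − €9,200.00) = €1,369.24 + 32.52% × €1,470.00 = €1,847.28
Difference: |€1,327.07 − €1,847.28| = €520.21 (higher under Class 2)

€520.21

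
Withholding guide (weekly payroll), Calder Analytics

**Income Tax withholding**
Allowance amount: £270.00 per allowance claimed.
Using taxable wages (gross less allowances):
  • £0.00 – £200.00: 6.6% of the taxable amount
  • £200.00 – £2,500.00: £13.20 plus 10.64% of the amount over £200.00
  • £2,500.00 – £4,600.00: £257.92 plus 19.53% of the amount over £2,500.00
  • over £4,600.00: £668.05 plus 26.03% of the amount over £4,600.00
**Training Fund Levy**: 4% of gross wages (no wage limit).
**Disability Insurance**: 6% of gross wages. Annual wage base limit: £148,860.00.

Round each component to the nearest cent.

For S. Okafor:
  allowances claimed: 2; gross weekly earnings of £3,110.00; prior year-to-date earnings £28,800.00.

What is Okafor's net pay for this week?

£2,527.41

Income Tax: taxable = £3,110.00 − 2×£270.00 = £2,570.00
  £257.92 + 19.53% × (£2,570.00 − £2,500.00) = £257.92 + 19.53% × £70.00 = £271.59
Training Fund Levy: 4% × £3,110.00 = £124.40
Disability Insurance: 6% × £3,110.00 = £186.60
Total withheld: £271.59 + £124.40 + £186.60 = £582.59
Net pay: £3,110.00 − £582.59 = £2,527.41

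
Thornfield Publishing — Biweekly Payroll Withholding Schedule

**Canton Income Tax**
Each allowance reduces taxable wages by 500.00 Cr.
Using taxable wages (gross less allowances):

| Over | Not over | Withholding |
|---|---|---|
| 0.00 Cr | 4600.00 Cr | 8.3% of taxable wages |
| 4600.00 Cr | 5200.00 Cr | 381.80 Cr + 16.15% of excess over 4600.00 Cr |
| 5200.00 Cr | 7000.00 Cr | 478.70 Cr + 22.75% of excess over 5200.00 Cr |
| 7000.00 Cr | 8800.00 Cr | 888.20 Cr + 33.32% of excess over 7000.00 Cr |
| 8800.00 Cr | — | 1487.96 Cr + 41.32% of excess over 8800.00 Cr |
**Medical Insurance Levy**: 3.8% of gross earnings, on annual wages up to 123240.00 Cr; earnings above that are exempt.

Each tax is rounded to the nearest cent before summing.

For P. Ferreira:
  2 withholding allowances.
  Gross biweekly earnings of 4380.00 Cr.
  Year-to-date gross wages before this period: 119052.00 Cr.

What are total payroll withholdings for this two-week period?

439.68 Cr

Canton Income Tax: taxable = 4380.00 Cr − 2×500.00 Cr = 3380.00 Cr
  8.3% × 3380.00 Cr = 280.54 Cr
Medical Insurance Levy: cap 123240.00 Cr − YTD 119052.00 Cr = 4188.00 Cr subject; 3.8% × 4188.00 Cr = 159.14 Cr
Total: 280.54 Cr + 159.14 Cr = 439.68 Cr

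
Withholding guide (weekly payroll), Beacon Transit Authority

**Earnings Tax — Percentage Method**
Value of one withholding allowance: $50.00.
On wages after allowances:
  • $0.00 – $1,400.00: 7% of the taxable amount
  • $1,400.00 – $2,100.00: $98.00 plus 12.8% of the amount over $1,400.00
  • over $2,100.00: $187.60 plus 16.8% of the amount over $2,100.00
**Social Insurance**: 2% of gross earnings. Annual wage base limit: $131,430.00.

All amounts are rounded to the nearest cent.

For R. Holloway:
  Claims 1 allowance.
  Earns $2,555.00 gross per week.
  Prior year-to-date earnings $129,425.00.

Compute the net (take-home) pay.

Earnings Tax: taxable = $2,555.00 − 1×$50.00 = $2,505.00
  $187.60 + 16.8% × ($2,505.00 − $2,100.00) = $187.60 + 16.8% × $405.00 = $255.64
Social Insurance: cap $131,430.00 − YTD $129,425.00 = $2,005.00 subject; 2% × $2,005.00 = $40.10
Total withheld: $255.64 + $40.10 = $295.74
Net pay: $2,555.00 − $295.74 = $2,259.26

$2,259.26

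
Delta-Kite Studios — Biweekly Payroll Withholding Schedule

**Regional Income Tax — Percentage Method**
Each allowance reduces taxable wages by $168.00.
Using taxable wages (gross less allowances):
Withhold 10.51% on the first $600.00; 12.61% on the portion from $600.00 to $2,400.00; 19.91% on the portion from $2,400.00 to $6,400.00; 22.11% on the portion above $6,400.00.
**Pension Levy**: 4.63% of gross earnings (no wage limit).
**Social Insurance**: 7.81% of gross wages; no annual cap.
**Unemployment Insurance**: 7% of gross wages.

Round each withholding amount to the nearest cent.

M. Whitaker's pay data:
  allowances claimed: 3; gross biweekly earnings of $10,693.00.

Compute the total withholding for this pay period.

$4,002.91

Regional Income Tax: taxable = $10,693.00 − 3×$168.00 = $10,189.00
  $1,086.44 + 22.11% × ($10,189.00 − $6,400.00) = $1,086.44 + 22.11% × $3,789.00 = $1,924.19
Pension Levy: 4.63% × $10,693.00 = $495.09
Social Insurance: 7.81% × $10,693.00 = $835.12
Unemployment Insurance: 7% × $10,693.00 = $748.51
Total: $1,924.19 + $495.09 + $835.12 + $748.51 = $4,002.91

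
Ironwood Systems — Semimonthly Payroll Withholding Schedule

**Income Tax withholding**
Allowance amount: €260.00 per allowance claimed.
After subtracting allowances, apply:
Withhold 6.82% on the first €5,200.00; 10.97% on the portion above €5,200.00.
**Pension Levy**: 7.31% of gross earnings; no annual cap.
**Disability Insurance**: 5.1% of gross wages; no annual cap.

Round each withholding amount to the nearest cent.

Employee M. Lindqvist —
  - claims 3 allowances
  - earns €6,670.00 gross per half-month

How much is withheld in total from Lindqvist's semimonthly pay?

€1,258.08

Income Tax: taxable = €6,670.00 − 3×€260.00 = €5,890.00
  €354.64 + 10.97% × (€5,890.00 − €5,200.00) = €354.64 + 10.97% × €690.00 = €430.33
Pension Levy: 7.31% × €6,670.00 = €487.58
Disability Insurance: 5.1% × €6,670.00 = €340.17
Total: €430.33 + €487.58 + €340.17 = €1,258.08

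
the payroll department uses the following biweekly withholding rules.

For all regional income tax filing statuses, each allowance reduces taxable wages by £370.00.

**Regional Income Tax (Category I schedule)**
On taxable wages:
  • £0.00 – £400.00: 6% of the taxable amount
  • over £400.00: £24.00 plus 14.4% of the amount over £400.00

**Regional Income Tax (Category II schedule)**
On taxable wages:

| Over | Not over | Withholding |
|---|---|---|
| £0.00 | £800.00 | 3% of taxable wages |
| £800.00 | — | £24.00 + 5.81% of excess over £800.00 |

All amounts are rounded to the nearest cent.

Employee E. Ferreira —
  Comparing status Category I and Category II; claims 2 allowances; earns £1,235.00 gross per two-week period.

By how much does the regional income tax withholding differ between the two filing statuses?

£22.83

Regional Income Tax (Category I): taxable = £1,235.00 − 2×£370.00 = £495.00
  £24.00 + 14.4% × (£495.00 − £400.00) = £24.00 + 14.4% × £95.00 = £37.68
Regional Income Tax (Category II): taxable = £1,235.00 − 2×£370.00 = £495.00
  3% × £495.00 = £14.85
Difference: |£37.68 − £14.85| = £22.83 (higher under Category I)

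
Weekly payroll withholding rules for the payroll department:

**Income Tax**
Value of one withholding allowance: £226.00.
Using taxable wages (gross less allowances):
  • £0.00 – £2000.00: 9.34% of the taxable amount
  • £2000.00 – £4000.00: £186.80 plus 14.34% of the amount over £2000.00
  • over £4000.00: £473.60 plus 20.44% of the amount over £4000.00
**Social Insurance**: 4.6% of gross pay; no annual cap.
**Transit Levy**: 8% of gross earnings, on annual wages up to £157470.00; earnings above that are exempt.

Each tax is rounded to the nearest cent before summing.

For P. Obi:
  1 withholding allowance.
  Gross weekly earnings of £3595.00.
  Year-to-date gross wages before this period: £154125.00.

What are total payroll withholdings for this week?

£816.08

Income Tax: taxable = £3595.00 − 1×£226.00 = £3369.00
  £186.80 + 14.34% × (£3369.00 − £2000.00) = £186.80 + 14.34% × £1369.00 = £383.11
Social Insurance: 4.6% × £3595.00 = £165.37
Transit Levy: cap £157470.00 − YTD £154125.00 = £3345.00 subject; 8% × £3345.00 = £267.60
Total: £383.11 + £165.37 + £267.60 = £816.08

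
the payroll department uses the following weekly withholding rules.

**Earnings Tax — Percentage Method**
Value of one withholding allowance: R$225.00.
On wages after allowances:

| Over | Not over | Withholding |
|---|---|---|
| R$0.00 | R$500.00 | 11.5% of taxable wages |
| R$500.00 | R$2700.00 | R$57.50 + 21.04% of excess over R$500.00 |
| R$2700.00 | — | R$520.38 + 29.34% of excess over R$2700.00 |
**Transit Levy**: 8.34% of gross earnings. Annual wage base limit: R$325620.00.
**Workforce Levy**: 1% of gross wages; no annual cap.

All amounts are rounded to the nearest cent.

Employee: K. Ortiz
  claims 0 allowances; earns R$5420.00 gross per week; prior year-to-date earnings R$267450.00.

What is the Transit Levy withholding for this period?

R$452.03

Transit Levy: 8.34% × R$5420.00 = R$452.03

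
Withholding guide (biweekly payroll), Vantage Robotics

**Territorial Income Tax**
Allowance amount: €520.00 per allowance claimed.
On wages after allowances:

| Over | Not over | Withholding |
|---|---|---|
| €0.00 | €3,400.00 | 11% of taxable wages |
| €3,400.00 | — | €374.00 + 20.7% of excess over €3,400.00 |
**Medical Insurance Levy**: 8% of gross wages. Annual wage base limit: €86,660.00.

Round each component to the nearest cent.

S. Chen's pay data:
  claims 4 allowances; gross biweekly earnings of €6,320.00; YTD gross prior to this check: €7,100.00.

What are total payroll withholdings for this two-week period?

Territorial Income Tax: taxable = €6,320.00 − 4×€520.00 = €4,240.00
  €374.00 + 20.7% × (€4,240.00 − €3,400.00) = €374.00 + 20.7% × €840.00 = €547.88
Medical Insurance Levy: 8% × €6,320.00 = €505.60
Total: €547.88 + €505.60 = €1,053.48

€1,053.48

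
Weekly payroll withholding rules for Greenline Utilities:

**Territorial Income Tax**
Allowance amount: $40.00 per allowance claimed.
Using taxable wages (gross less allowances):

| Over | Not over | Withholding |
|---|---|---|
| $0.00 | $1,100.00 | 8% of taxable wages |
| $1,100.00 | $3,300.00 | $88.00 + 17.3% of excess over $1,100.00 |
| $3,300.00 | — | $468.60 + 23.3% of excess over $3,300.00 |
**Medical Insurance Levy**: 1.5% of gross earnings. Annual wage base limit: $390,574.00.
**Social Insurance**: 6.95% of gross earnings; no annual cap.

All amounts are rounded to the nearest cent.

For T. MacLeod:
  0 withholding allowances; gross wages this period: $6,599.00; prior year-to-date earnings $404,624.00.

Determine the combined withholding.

Territorial Income Tax: taxable = $6,599.00
  $468.60 + 23.3% × ($6,599.00 − $3,300.00) = $468.60 + 23.3% × $3,299.00 = $1,237.27
Medical Insurance Levy: YTD $404,624.00 ≥ cap $390,574.00 → $0.00
Social Insurance: 6.95% × $6,599.00 = $458.63
Total: $1,237.27 + $0.00 + $458.63 = $1,695.90

$1,695.90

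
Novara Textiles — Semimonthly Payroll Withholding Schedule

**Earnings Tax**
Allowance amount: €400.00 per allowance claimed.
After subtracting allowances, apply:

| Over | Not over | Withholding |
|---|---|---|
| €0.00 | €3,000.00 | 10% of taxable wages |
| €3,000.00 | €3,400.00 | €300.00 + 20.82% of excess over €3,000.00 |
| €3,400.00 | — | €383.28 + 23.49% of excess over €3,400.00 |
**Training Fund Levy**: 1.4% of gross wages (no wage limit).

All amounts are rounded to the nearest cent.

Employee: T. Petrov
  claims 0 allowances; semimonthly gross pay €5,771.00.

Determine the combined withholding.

Earnings Tax: taxable = €5,771.00
  €383.28 + 23.49% × (€5,771.00 − €3,400.00) = €383.28 + 23.49% × €2,371.00 = €940.23
Training Fund Levy: 1.4% × €5,771.00 = €80.79
Total: €940.23 + €80.79 = €1,021.02

€1,021.02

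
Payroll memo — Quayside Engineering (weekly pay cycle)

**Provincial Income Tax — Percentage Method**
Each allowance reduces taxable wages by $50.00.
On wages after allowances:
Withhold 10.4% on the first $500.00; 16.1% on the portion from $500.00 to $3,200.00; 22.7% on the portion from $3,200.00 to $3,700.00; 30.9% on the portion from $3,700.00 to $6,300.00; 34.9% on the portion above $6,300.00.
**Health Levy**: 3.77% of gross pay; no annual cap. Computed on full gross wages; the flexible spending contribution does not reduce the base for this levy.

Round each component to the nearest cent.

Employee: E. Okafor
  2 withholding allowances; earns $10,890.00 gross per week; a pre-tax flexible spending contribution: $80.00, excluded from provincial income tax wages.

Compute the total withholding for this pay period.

Provincial Income Tax: taxable = $10,890.00 − $80.00 − 2×$50.00 = $10,710.00
  $1,403.60 + 34.9% × ($10,710.00 − $6,300.00) = $1,403.60 + 34.9% × $4,410.00 = $2,942.69
Health Levy: 3.77% × $10,890.00 = $410.55
Total: $2,942.69 + $410.55 = $3,353.24

$3,353.24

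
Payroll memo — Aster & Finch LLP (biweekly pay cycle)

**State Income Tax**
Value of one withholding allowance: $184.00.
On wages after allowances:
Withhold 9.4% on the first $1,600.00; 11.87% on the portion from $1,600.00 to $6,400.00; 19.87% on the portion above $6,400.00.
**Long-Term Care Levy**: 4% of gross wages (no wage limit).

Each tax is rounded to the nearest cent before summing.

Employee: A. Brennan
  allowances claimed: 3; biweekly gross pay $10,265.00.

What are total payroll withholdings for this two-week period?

State Income Tax: taxable = $10,265.00 − 3×$184.00 = $9,713.00
  $720.16 + 19.87% × ($9,713.00 − $6,400.00) = $720.16 + 19.87% × $3,313.00 = $1,378.45
Long-Term Care Levy: 4% × $10,265.00 = $410.60
Total: $1,378.45 + $410.60 = $1,789.05

$1,789.05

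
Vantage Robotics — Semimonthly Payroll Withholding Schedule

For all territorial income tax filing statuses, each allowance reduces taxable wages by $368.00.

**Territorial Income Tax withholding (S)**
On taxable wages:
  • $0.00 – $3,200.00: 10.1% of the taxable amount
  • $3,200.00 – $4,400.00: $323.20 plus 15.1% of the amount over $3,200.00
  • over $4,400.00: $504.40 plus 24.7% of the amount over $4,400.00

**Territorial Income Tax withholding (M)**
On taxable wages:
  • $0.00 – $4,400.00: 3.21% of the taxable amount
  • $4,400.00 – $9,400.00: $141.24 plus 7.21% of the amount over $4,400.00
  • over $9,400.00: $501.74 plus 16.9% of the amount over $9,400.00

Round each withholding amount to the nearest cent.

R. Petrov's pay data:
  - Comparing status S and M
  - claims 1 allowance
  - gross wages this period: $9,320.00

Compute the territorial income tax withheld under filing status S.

$1,628.74

Territorial Income Tax (S): taxable = $9,320.00 − 1×$368.00 = $8,952.00
  $504.40 + 24.7% × ($8,952.00 − $4,400.00) = $504.40 + 24.7% × $4,552.00 = $1,628.74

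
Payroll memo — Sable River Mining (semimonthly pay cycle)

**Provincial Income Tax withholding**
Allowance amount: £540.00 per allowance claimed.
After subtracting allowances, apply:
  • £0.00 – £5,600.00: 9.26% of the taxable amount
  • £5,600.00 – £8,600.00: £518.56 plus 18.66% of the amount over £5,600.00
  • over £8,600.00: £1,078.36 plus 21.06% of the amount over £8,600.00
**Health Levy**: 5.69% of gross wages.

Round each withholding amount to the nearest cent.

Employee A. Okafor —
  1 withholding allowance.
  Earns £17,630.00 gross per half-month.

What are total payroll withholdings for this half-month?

£3,869.50

Provincial Income Tax: taxable = £17,630.00 − 1×£540.00 = £17,090.00
  £1,078.36 + 21.06% × (£17,090.00 − £8,600.00) = £1,078.36 + 21.06% × £8,490.00 = £2,866.35
Health Levy: 5.69% × £17,630.00 = £1,003.15
Total: £2,866.35 + £1,003.15 = £3,869.50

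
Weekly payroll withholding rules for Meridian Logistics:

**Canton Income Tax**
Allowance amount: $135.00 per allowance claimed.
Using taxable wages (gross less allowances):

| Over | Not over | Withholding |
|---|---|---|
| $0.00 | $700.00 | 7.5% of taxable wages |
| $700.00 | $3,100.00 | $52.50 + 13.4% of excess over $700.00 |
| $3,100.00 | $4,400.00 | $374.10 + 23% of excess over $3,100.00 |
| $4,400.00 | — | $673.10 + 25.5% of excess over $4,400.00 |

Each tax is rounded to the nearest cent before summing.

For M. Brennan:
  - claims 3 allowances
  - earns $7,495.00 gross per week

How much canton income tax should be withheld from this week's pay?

Canton Income Tax: taxable = $7,495.00 − 3×$135.00 = $7,090.00
  $673.10 + 25.5% × ($7,090.00 − $4,400.00) = $673.10 + 25.5% × $2,690.00 = $1,359.05

$1,359.05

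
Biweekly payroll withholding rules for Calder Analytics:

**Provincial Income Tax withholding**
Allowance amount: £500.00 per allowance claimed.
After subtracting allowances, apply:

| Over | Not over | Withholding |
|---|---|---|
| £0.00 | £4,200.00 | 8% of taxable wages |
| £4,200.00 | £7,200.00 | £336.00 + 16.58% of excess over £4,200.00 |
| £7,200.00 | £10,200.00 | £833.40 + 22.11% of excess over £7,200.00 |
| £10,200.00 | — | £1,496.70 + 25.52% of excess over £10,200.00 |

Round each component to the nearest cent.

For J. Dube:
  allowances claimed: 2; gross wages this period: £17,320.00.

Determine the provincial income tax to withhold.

Provincial Income Tax: taxable = £17,320.00 − 2×£500.00 = £16,320.00
  £1,496.70 + 25.52% × (£16,320.00 − £10,200.00) = £1,496.70 + 25.52% × £6,120.00 = £3,058.52

£3,058.52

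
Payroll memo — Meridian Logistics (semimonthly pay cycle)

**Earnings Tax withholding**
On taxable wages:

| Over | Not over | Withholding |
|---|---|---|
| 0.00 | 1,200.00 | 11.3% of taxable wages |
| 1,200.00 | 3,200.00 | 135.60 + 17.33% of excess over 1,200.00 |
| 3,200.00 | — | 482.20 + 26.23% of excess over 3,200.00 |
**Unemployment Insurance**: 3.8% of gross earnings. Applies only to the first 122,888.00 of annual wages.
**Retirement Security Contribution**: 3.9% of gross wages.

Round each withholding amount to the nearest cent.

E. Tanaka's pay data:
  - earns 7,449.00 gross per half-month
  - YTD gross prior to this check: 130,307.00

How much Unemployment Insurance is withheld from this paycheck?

0.00

Unemployment Insurance: YTD 130,307.00 ≥ cap 122,888.00 → 0.00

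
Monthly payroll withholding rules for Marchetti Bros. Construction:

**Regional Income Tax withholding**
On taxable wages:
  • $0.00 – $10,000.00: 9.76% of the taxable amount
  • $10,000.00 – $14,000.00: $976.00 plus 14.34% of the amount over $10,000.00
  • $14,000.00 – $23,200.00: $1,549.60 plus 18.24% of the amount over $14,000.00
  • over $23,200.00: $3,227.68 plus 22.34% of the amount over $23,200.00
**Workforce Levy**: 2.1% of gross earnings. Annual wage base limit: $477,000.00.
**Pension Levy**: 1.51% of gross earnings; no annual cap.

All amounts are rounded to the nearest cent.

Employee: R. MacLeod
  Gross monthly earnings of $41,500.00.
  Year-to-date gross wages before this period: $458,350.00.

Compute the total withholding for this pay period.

Regional Income Tax: taxable = $41,500.00
  $3,227.68 + 22.34% × ($41,500.00 − $23,200.00) = $3,227.68 + 22.34% × $18,300.00 = $7,315.90
Workforce Levy: cap $477,000.00 − YTD $458,350.00 = $18,650.00 subject; 2.1% × $18,650.00 = $391.65
Pension Levy: 1.51% × $41,500.00 = $626.65
Total: $7,315.90 + $391.65 + $626.65 = $8,334.20

$8,334.20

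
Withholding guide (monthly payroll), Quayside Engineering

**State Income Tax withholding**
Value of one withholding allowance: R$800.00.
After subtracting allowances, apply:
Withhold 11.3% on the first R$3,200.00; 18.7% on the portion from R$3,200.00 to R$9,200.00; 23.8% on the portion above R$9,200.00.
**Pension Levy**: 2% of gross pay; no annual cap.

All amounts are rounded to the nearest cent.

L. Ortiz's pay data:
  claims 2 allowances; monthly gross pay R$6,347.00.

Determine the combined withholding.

R$777.83

State Income Tax: taxable = R$6,347.00 − 2×R$800.00 = R$4,747.00
  R$361.60 + 18.7% × (R$4,747.00 − R$3,200.00) = R$361.60 + 18.7% × R$1,547.00 = R$650.89
Pension Levy: 2% × R$6,347.00 = R$126.94
Total: R$650.89 + R$126.94 = R$777.83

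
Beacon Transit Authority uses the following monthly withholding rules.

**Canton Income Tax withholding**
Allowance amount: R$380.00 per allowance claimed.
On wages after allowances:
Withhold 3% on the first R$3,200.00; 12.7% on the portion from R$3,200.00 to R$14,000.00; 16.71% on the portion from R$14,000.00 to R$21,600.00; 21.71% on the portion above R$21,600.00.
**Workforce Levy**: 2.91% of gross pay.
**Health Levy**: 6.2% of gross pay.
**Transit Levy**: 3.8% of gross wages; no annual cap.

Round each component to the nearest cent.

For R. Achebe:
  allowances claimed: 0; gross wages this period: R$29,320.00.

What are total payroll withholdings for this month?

Canton Income Tax: taxable = R$29,320.00
  R$2,737.56 + 21.71% × (R$29,320.00 − R$21,600.00) = R$2,737.56 + 21.71% × R$7,720.00 = R$4,413.57
Workforce Levy: 2.91% × R$29,320.00 = R$853.21
Health Levy: 6.2% × R$29,320.00 = R$1,817.84
Transit Levy: 3.8% × R$29,320.00 = R$1,114.16
Total: R$4,413.57 + R$853.21 + R$1,817.84 + R$1,114.16 = R$8,198.78

R$8,198.78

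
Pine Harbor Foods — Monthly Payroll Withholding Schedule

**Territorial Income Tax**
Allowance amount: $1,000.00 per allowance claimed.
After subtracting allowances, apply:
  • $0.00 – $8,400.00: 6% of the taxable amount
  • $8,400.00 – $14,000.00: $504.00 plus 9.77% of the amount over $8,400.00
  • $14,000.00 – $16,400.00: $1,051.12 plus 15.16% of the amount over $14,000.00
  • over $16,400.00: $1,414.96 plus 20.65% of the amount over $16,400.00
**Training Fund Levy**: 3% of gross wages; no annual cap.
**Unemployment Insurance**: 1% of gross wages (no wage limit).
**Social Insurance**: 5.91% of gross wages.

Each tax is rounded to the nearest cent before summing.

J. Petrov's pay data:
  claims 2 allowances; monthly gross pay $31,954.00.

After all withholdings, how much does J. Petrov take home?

$24,573.50

Territorial Income Tax: taxable = $31,954.00 − 2×$1,000.00 = $29,954.00
  $1,414.96 + 20.65% × ($29,954.00 − $16,400.00) = $1,414.96 + 20.65% × $13,554.00 = $4,213.86
Training Fund Levy: 3% × $31,954.00 = $958.62
Unemployment Insurance: 1% × $31,954.00 = $319.54
Social Insurance: 5.91% × $31,954.00 = $1,888.48
Total withheld: $4,213.86 + $958.62 + $319.54 + $1,888.48 = $7,380.50
Net pay: $31,954.00 − $7,380.50 = $24,573.50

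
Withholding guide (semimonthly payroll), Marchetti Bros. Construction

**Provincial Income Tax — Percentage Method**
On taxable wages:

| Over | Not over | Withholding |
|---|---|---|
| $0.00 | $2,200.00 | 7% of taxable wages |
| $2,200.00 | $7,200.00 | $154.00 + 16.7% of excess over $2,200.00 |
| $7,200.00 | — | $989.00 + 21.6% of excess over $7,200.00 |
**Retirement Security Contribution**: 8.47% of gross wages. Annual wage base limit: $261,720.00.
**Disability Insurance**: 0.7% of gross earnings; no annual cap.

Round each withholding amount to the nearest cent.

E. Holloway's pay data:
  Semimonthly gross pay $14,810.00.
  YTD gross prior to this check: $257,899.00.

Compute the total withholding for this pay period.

Provincial Income Tax: taxable = $14,810.00
  $989.00 + 21.6% × ($14,810.00 − $7,200.00) = $989.00 + 21.6% × $7,610.00 = $2,632.76
Retirement Security Contribution: cap $261,720.00 − YTD $257,899.00 = $3,821.00 subject; 8.47% × $3,821.00 = $323.64
Disability Insurance: 0.7% × $14,810.00 = $103.67
Total: $2,632.76 + $323.64 + $103.67 = $3,060.07

$3,060.07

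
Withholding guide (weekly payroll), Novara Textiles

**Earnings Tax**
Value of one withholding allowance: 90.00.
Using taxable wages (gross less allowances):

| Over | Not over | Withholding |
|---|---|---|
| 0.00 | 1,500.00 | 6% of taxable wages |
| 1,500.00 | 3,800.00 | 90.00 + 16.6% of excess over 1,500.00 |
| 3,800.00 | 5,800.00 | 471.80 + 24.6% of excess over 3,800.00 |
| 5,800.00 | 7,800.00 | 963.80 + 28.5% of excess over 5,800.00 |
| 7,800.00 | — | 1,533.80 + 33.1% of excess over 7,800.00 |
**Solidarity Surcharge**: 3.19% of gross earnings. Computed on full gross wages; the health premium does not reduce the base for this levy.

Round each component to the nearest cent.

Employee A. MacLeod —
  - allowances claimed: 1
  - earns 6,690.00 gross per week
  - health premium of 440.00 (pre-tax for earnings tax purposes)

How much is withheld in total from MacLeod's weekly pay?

1,279.81

Earnings Tax: taxable = 6,690.00 − 440.00 − 1×90.00 = 6,160.00
  963.80 + 28.5% × (6,160.00 − 5,800.00) = 963.80 + 28.5% × 360.00 = 1,066.40
Solidarity Surcharge: 3.19% × 6,690.00 = 213.41
Total: 1,066.40 + 213.41 = 1,279.81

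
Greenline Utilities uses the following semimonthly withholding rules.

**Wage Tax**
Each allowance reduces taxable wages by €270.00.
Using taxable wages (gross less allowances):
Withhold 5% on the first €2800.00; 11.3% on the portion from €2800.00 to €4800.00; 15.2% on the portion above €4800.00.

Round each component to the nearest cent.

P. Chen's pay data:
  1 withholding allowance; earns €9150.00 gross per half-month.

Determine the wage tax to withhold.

Wage Tax: taxable = €9150.00 − 1×€270.00 = €8880.00
  €366.00 + 15.2% × (€8880.00 − €4800.00) = €366.00 + 15.2% × €4080.00 = €986.16

€986.16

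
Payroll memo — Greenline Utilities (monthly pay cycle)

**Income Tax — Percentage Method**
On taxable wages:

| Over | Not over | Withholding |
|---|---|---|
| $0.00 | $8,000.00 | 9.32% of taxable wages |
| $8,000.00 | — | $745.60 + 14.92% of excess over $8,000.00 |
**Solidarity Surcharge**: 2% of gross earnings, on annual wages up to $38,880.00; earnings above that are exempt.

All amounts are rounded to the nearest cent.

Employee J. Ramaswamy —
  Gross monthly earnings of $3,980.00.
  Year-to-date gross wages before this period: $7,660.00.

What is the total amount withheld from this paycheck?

Income Tax: taxable = $3,980.00
  9.32% × $3,980.00 = $370.94
Solidarity Surcharge: 2% × $3,980.00 = $79.60
Total: $370.94 + $79.60 = $450.54

$450.54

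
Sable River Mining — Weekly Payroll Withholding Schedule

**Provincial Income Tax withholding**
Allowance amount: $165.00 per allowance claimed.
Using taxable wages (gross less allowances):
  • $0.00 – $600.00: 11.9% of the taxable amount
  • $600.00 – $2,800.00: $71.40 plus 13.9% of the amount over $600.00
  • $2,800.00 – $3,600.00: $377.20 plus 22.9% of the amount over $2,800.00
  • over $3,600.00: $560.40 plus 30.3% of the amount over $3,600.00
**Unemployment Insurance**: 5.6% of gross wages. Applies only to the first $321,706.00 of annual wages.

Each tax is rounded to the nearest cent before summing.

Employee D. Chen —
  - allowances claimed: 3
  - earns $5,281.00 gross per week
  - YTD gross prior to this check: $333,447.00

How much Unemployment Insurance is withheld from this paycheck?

$0.00

Unemployment Insurance: YTD $333,447.00 ≥ cap $321,706.00 → $0.00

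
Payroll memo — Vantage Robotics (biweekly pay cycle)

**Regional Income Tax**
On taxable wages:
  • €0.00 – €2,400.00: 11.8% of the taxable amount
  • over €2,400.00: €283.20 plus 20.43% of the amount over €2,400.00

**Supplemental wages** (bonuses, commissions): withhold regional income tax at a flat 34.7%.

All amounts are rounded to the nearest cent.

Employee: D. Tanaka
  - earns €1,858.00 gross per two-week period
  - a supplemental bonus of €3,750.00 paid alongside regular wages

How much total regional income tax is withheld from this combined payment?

Regional Income Tax: taxable = €1,858.00
  11.8% × €1,858.00 = €219.24
Supplemental (34.7% flat on bonus): 34.7% × €3,750.00 = €1,301.25
Total regional income tax: €219.24 + €1,301.25 = €1,520.49

€1,520.49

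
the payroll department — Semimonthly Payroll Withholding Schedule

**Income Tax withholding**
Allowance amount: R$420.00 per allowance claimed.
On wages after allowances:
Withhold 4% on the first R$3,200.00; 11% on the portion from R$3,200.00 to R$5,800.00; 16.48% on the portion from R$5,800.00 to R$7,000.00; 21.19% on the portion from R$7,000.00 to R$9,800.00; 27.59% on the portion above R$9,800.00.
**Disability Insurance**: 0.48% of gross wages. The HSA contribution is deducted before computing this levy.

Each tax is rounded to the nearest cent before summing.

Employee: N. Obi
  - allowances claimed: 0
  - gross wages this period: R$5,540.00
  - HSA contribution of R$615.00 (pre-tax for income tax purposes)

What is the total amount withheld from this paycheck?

R$341.39

Income Tax: taxable = R$5,540.00 − R$615.00 = R$4,925.00
  R$128.00 + 11% × (R$4,925.00 − R$3,200.00) = R$128.00 + 11% × R$1,725.00 = R$317.75
Disability Insurance: 0.48% × R$4,925.00 = R$23.64
Total: R$317.75 + R$23.64 = R$341.39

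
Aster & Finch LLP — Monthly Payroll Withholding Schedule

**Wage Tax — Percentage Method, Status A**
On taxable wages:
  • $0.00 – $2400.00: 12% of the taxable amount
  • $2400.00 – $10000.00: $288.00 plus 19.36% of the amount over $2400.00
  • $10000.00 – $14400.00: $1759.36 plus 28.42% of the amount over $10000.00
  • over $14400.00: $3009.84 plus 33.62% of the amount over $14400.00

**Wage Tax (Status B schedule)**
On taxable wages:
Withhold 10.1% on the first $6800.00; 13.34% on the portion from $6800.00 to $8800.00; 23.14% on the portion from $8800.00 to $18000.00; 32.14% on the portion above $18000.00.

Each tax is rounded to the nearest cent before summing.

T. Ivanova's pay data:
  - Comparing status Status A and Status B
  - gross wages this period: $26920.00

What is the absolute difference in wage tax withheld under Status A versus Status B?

$1269.69

Wage Tax (Status A): taxable = $26920.00
  $3009.84 + 33.62% × ($26920.00 − $14400.00) = $3009.84 + 33.62% × $12520.00 = $7219.06
Wage Tax (Status B): taxable = $26920.00
  $3082.48 + 32.14% × ($26920.00 − $18000.00) = $3082.48 + 32.14% × $8920.00 = $5949.37
Difference: |$7219.06 − $5949.37| = $1269.69 (higher under Status A)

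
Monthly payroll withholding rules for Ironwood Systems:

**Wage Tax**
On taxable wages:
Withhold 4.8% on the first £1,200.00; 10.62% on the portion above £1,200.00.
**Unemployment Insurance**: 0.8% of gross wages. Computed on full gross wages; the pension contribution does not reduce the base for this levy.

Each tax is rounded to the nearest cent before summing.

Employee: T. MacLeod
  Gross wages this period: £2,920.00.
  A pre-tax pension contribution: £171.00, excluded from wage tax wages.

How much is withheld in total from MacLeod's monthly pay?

£245.46

Wage Tax: taxable = £2,920.00 − £171.00 = £2,749.00
  £57.60 + 10.62% × (£2,749.00 − £1,200.00) = £57.60 + 10.62% × £1,549.00 = £222.10
Unemployment Insurance: 0.8% × £2,920.00 = £23.36
Total: £222.10 + £23.36 = £245.46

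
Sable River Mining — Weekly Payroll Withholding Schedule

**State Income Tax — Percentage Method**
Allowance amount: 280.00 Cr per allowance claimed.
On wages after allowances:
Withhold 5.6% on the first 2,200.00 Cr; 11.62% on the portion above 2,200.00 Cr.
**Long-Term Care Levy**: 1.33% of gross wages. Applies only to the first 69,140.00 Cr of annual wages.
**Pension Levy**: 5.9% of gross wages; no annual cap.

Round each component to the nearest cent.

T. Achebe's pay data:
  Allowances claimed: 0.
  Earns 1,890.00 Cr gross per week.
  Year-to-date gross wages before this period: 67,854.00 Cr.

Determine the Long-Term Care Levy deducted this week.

17.10 Cr

Long-Term Care Levy: cap 69,140.00 Cr − YTD 67,854.00 Cr = 1,286.00 Cr subject; 1.33% × 1,286.00 Cr = 17.10 Cr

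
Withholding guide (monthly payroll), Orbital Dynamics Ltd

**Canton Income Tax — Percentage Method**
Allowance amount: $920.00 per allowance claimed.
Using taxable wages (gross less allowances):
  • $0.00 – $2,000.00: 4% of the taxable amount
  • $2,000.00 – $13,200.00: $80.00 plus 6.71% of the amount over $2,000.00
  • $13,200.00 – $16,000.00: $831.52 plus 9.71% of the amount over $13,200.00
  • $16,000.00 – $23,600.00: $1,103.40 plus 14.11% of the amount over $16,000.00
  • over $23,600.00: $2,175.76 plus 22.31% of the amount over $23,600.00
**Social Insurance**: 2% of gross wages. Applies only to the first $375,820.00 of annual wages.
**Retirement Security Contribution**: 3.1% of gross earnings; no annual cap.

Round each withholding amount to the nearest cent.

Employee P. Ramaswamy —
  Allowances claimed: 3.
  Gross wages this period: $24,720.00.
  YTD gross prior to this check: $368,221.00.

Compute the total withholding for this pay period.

Canton Income Tax: taxable = $24,720.00 − 3×$920.00 = $21,960.00
  $1,103.40 + 14.11% × ($21,960.00 − $16,000.00) = $1,103.40 + 14.11% × $5,960.00 = $1,944.36
Social Insurance: cap $375,820.00 − YTD $368,221.00 = $7,599.00 subject; 2% × $7,599.00 = $151.98
Retirement Security Contribution: 3.1% × $24,720.00 = $766.32
Total: $1,944.36 + $151.98 + $766.32 = $2,862.66

$2,862.66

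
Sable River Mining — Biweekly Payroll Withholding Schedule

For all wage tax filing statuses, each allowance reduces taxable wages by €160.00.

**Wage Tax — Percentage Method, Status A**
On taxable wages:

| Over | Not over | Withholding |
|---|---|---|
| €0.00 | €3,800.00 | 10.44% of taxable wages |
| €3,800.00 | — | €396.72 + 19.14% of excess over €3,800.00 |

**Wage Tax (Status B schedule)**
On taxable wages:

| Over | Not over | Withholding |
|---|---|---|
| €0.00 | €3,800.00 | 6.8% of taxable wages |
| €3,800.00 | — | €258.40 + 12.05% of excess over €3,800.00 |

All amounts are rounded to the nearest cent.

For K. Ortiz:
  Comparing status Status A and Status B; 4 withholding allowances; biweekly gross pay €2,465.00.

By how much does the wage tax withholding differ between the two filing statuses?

€66.43

Wage Tax (Status A): taxable = €2,465.00 − 4×€160.00 = €1,825.00
  10.44% × €1,825.00 = €190.53
Wage Tax (Status B): taxable = €2,465.00 − 4×€160.00 = €1,825.00
  6.8% × €1,825.00 = €124.10
Difference: |€190.53 − €124.10| = €66.43 (higher under Status A)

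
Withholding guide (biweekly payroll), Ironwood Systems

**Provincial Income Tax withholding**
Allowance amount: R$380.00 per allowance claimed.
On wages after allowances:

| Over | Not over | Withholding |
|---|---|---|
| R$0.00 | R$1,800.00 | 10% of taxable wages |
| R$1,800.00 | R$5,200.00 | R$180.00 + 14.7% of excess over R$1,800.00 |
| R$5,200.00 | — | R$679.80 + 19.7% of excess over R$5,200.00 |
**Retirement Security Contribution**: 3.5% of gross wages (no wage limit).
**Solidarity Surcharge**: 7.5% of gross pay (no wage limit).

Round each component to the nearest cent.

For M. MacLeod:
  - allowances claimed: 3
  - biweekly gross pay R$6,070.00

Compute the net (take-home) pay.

R$4,762.19

Provincial Income Tax: taxable = R$6,070.00 − 3×R$380.00 = R$4,930.00
  R$180.00 + 14.7% × (R$4,930.00 − R$1,800.00) = R$180.00 + 14.7% × R$3,130.00 = R$640.11
Retirement Security Contribution: 3.5% × R$6,070.00 = R$212.45
Solidarity Surcharge: 7.5% × R$6,070.00 = R$455.25
Total withheld: R$640.11 + R$212.45 + R$455.25 = R$1,307.81
Net pay: R$6,070.00 − R$1,307.81 = R$4,762.19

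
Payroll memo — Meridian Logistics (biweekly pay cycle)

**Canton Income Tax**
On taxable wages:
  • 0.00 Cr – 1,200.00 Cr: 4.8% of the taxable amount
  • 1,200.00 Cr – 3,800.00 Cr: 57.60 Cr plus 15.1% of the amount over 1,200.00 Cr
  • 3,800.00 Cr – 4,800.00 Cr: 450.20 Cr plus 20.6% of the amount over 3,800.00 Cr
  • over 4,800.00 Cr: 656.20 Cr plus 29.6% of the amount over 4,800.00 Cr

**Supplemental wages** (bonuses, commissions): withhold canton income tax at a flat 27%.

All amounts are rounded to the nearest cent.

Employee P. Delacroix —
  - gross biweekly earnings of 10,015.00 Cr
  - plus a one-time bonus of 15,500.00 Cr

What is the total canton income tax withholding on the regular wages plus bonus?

Canton Income Tax: taxable = 10,015.00 Cr
  656.20 Cr + 29.6% × (10,015.00 Cr − 4,800.00 Cr) = 656.20 Cr + 29.6% × 5,215.00 Cr = 2,199.84 Cr
Supplemental (27% flat on bonus): 27% × 15,500.00 Cr = 4,185.00 Cr
Total canton income tax: 2,199.84 Cr + 4,185.00 Cr = 6,384.84 Cr

6,384.84 Cr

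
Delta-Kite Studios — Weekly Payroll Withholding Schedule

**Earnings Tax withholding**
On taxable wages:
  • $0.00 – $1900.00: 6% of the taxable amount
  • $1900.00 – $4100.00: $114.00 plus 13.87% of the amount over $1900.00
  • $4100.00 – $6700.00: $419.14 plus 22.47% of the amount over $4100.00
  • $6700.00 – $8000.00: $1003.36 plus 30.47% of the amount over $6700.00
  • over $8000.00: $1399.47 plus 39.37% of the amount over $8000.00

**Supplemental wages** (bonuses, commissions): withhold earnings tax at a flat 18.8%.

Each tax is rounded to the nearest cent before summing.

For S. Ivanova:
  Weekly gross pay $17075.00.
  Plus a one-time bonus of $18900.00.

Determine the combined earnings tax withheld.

$8525.50

Earnings Tax: taxable = $17075.00
  $1399.47 + 39.37% × ($17075.00 − $8000.00) = $1399.47 + 39.37% × $9075.00 = $4972.30
Supplemental (18.8% flat on bonus): 18.8% × $18900.00 = $3553.20
Total earnings tax: $4972.30 + $3553.20 = $8525.50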